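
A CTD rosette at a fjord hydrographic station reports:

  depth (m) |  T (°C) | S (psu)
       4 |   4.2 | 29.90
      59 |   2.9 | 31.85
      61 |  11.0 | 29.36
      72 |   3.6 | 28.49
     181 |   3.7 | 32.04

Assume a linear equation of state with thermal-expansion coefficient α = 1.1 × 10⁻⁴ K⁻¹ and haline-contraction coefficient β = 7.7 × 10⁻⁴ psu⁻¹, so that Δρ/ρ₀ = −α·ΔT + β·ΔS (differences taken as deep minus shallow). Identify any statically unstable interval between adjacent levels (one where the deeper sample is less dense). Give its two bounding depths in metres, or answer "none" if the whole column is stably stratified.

59–61 m

Evaluate Δρ/ρ₀ = −αΔT + βΔS across each adjacent pair:
  4–59 m: −αΔT+βΔS = −(1.1 × 10⁻⁴)(-1.3)+(7.7 × 10⁻⁴)(+1.95) = 1.6 × 10⁻³ → stable
  59–61 m: −αΔT+βΔS = −(1.1 × 10⁻⁴)(+8.1)+(7.7 × 10⁻⁴)(-2.49) = -2.8 × 10⁻³ → UNSTABLE
  61–72 m: −αΔT+βΔS = −(1.1 × 10⁻⁴)(-7.4)+(7.7 × 10⁻⁴)(-0.87) = 1.4 × 10⁻⁴ → stable
  72–181 m: −αΔT+βΔS = −(1.1 × 10⁻⁴)(+0.1)+(7.7 × 10⁻⁴)(+3.55) = 2.7 × 10⁻³ → stable
The 59–61 m interval has Δρ < 0: lighter water underlies denser water.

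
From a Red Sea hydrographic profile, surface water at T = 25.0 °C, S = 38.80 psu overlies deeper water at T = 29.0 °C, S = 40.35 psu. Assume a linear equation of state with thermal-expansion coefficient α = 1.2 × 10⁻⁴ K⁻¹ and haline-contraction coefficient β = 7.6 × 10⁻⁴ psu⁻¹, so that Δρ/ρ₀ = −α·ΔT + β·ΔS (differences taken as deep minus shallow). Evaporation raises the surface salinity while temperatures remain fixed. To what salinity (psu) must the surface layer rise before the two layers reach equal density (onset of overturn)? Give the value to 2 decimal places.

39.72 psu

Neutral buoyancy requires −α(T_deep − T_surf) + β(S_deep − S_surf′) = 0.
S_surf′ = S_deep − (α/β)·ΔT = 40.35 − (1.2 × 10⁻⁴/7.6 × 10⁻⁴)·(+4.0) = 39.7184 psu.
Increase required: 39.7184 − 38.80 = 0.9184 psu.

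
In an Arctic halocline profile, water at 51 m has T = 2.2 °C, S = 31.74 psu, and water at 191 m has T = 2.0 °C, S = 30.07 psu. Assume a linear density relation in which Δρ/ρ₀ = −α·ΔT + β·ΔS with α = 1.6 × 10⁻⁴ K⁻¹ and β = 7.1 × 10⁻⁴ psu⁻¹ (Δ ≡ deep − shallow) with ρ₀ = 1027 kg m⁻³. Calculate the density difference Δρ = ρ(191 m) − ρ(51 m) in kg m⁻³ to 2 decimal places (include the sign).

ΔT = -0.2 K, ΔS = -1.67 psu (deep − shallow).
Δρ/ρ₀ = −(1.6 × 10⁻⁴)(-0.2) + (7.1 × 10⁻⁴)(-1.67) = -1.1537 × 10⁻³.
Δρ = 1027 × (-1.1537 × 10⁻³) = -1.18 kg m⁻³.
Negative Δρ: lighter below, statically unstable.

-1.18 kg m⁻³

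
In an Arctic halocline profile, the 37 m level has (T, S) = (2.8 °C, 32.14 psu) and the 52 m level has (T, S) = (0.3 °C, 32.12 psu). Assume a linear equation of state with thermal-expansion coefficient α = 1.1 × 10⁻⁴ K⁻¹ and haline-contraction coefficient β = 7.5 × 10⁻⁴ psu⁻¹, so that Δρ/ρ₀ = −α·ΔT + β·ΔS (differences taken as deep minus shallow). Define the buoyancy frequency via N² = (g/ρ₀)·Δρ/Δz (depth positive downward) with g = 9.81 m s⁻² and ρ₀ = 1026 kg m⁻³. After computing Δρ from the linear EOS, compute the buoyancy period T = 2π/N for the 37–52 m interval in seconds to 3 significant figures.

482 s

ΔT = -2.5 K, ΔS = -0.02 psu (deep − shallow).
Δρ/ρ₀ = −αΔT + βΔS = 2.75 × 10⁻⁴ − 1.50 × 10⁻⁵ = 2.60 × 10⁻⁴, so Δρ ≈ 0.2668 kg m⁻³.
N² = (g/ρ₀)·Δρ/Δz = g·(Δρ/ρ₀)/Δz = 9.81 × 2.60 × 10⁻⁴ / 15 = 1.7004 × 10⁻⁴ s⁻².
N = √(1.7004 × 10⁻⁴) = 0.013040 rad s⁻¹ → T = 2π/N = 481.84 s ≈ 482 s.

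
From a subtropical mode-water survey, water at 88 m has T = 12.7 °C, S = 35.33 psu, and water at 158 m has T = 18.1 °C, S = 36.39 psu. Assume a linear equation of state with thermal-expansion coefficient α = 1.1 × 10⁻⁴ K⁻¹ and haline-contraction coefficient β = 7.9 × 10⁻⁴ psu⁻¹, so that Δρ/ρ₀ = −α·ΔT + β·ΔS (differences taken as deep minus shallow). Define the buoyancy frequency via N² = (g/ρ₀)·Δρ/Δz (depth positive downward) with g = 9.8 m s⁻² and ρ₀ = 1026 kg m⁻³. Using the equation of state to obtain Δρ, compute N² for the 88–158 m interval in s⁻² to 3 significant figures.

3.41 × 10⁻⁵ s⁻²

ΔT = +5.4 K, ΔS = +1.06 psu (deep − shallow).
Δρ/ρ₀ = −αΔT + βΔS = -5.94 × 10⁻⁴ + 8.374 × 10⁻⁴ = 2.434 × 10⁻⁴, so Δρ ≈ 0.2497 kg m⁻³.
N² = (g/ρ₀)·Δρ/Δz = g·(Δρ/ρ₀)/Δz = 9.8 × 2.434 × 10⁻⁴ / 70 = 3.4076 × 10⁻⁵ s⁻² ≈ 3.41 × 10⁻⁵ s⁻².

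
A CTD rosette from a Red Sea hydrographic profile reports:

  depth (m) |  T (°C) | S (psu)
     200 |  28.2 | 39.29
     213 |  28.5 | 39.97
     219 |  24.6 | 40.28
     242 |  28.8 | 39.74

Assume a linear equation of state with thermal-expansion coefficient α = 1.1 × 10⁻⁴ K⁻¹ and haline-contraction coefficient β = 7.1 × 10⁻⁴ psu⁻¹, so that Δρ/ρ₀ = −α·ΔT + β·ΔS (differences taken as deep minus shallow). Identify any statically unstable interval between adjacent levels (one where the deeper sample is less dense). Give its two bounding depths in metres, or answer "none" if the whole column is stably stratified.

Evaluate Δρ/ρ₀ = −αΔT + βΔS across each adjacent pair:
  200–213 m: −αΔT+βΔS = −(1.1 × 10⁻⁴)(+0.3)+(7.1 × 10⁻⁴)(+0.68) = 4.5 × 10⁻⁴ → stable
  213–219 m: −αΔT+βΔS = −(1.1 × 10⁻⁴)(-3.9)+(7.1 × 10⁻⁴)(+0.31) = 6.5 × 10⁻⁴ → stable
  219–242 m: −αΔT+βΔS = −(1.1 × 10⁻⁴)(+4.2)+(7.1 × 10⁻⁴)(-0.54) = -8.5 × 10⁻⁴ → UNSTABLE
The 219–242 m interval has Δρ < 0: lighter water underlies denser water.

219–242 m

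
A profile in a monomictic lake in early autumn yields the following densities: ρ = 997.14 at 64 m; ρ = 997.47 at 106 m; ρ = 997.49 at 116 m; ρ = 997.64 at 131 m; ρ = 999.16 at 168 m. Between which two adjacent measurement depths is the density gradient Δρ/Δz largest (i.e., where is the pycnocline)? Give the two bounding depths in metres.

Compute the density gradient over each adjacent pair:
  64–106 m: Δρ/Δz = 0.33/42 = 7.9 × 10⁻³ kg m⁻⁴
  106–116 m: Δρ/Δz = 0.02/10 = 2.0 × 10⁻³ kg m⁻⁴
  116–131 m: Δρ/Δz = 0.15/15 = 0.010 kg m⁻⁴
  131–168 m: Δρ/Δz = 1.52/37 = 0.041 kg m⁻⁴
The largest gradient is in the 131–168 m interval — the pycnocline.

131–168 m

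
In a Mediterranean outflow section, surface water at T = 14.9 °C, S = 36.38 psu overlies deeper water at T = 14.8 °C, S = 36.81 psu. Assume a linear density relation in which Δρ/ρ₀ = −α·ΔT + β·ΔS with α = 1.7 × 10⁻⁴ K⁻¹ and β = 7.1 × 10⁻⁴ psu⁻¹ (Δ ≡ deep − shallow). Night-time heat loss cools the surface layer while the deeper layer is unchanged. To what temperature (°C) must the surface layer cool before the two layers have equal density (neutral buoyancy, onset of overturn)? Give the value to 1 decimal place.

Neutral buoyancy requires Δρ = 0, i.e. −α(T_deep − T_surf′) + β(S_deep − S_surf) = 0.
T_surf′ = T_deep − (β/α)·ΔS = 14.8 − (7.1 × 10⁻⁴/1.7 × 10⁻⁴)·(+0.43) = 13.004 °C.
Cooling required: 14.9 − (13.004) = 1.896 °C.

13.0 °C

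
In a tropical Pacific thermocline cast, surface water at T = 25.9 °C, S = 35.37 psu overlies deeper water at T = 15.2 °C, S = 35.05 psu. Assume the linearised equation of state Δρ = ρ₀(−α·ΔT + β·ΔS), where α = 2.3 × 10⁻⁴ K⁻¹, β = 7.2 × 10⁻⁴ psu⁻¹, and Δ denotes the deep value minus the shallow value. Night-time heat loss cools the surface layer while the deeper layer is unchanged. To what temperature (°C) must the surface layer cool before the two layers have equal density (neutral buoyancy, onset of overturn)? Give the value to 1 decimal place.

16.2 °C

Neutral buoyancy requires Δρ = 0, i.e. −α(T_deep − T_surf′) + β(S_deep − S_surf) = 0.
T_surf′ = T_deep − (β/α)·ΔS = 15.2 − (7.2 × 10⁻⁴/2.3 × 10⁻⁴)·(-0.32) = 16.202 °C.
Cooling required: 25.9 − (16.202) = 9.698 °C.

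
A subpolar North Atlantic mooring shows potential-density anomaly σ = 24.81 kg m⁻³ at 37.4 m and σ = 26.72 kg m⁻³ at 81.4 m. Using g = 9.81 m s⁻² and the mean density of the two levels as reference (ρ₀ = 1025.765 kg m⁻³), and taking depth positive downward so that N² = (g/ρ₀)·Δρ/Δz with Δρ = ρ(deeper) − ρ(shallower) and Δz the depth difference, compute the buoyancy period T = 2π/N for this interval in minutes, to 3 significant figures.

Δρ = 1026.72 − 1024.81 = 1.91 kg m⁻³ over Δz = 81.4 − 37.4 = 44 m.
N² = (9.81/1025.765) × (1.91/44) = 4.1515 × 10⁻⁴ s⁻².
N = √(4.1515 × 10⁻⁴) = 0.020375 rad s⁻¹, so T = 2π/N = 308.38 s = 5.1397 min ≈ 5.14 min.

5.14 min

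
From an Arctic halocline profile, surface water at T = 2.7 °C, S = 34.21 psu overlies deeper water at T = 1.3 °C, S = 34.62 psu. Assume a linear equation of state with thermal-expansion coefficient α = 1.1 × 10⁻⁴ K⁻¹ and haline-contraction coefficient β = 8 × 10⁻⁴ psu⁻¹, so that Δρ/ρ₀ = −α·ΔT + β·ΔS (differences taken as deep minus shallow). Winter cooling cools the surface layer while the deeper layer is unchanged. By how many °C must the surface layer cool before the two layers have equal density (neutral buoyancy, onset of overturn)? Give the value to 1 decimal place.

4.4 °C

Neutral buoyancy requires Δρ = 0, i.e. −α(T_deep − T_surf′) + β(S_deep − S_surf) = 0.
T_surf′ = T_deep − (β/α)·ΔS = 1.3 − (8 × 10⁻⁴/1.1 × 10⁻⁴)·(+0.41) = -1.682 °C.
Cooling required: 2.7 − (-1.682) = 4.382 °C.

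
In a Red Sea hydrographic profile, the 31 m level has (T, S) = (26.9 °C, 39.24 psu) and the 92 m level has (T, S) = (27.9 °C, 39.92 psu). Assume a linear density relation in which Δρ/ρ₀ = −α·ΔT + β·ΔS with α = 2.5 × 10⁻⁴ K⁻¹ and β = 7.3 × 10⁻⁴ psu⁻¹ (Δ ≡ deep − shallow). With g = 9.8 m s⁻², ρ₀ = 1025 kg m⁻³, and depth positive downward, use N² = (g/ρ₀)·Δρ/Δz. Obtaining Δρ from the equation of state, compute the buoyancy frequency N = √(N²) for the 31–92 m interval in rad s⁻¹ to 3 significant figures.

ΔT = +1.0 K, ΔS = +0.68 psu (deep − shallow).
Δρ/ρ₀ = −αΔT + βΔS = -2.50 × 10⁻⁴ + 4.964 × 10⁻⁴ = 2.464 × 10⁻⁴, so Δρ ≈ 0.2526 kg m⁻³.
N² = (g/ρ₀)·Δρ/Δz = g·(Δρ/ρ₀)/Δz = 9.8 × 2.464 × 10⁻⁴ / 61 = 3.9586 × 10⁻⁵ s⁻².
N = √(3.9586 × 10⁻⁵) = 6.2917 × 10⁻³ rad s⁻¹ ≈ 6.29 × 10⁻³ rad s⁻¹.

6.29 × 10⁻³ rad s⁻¹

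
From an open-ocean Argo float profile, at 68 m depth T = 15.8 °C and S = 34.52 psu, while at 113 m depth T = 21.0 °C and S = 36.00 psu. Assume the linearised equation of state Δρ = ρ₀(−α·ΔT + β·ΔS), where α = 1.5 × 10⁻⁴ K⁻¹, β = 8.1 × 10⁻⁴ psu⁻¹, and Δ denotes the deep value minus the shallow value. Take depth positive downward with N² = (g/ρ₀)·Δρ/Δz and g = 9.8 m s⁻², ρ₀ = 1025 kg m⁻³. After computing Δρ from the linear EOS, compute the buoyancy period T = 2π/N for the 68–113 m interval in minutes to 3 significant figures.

ΔT = +5.2 K, ΔS = +1.48 psu (deep − shallow).
Δρ/ρ₀ = −αΔT + βΔS = -7.80 × 10⁻⁴ + 1.1988 × 10⁻³ = 4.188 × 10⁻⁴, so Δρ ≈ 0.4293 kg m⁻³.
N² = (g/ρ₀)·Δρ/Δz = g·(Δρ/ρ₀)/Δz = 9.8 × 4.188 × 10⁻⁴ / 45 = 9.1205 × 10⁻⁵ s⁻².
N = √(9.1205 × 10⁻⁵) = 9.5501 × 10⁻³ rad s⁻¹ → T = 2π/N = 657.92 s = 10.965 min ≈ 11.0 min.

11.0 min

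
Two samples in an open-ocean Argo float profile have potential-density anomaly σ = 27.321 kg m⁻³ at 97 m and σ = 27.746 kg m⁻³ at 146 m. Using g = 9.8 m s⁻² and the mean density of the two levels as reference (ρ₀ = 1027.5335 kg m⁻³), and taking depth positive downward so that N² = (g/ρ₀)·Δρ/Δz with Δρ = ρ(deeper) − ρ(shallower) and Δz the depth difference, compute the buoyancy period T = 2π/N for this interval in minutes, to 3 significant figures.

Δρ = 1027.746 − 1027.321 = 0.425 kg m⁻³ over Δz = 146 − 97 = 49 m.
N² = (9.8/1027.5335) × (0.425/49) = 8.2722 × 10⁻⁵ s⁻².
N = √(8.2722 × 10⁻⁵) = 9.0952 × 10⁻³ rad s⁻¹, so T = 2π/N = 690.82 s = 11.514 min ≈ 11.5 min.

11.5 min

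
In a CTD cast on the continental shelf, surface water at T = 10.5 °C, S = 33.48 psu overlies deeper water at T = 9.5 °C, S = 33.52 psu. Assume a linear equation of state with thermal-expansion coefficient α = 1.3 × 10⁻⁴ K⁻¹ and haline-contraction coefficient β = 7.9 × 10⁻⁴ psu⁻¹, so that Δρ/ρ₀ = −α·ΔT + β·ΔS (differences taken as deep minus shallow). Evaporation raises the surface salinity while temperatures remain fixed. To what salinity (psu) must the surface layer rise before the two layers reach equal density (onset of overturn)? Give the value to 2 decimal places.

Neutral buoyancy requires −α(T_deep − T_surf) + β(S_deep − S_surf′) = 0.
S_surf′ = S_deep − (α/β)·ΔT = 33.52 − (1.3 × 10⁻⁴/7.9 × 10⁻⁴)·(-1.0) = 33.6846 psu.
Increase required: 33.6846 − 33.48 = 0.2046 psu.

33.68 psu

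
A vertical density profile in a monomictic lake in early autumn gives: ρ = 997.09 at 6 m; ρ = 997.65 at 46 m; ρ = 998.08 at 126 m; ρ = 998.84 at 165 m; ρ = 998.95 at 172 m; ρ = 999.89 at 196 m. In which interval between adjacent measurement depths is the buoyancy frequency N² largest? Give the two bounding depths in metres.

172–196 m

Compute the density gradient over each adjacent pair:
  6–46 m: Δρ/Δz = 0.56/40 = 0.014 kg m⁻⁴
  46–126 m: Δρ/Δz = 0.43/80 = 5.4 × 10⁻³ kg m⁻⁴
  126–165 m: Δρ/Δz = 0.76/39 = 0.019 kg m⁻⁴
  165–172 m: Δρ/Δz = 0.11/7 = 0.016 kg m⁻⁴
  172–196 m: Δρ/Δz = 0.94/24 = 0.039 kg m⁻⁴
The largest gradient is in the 172–196 m interval — the pycnocline.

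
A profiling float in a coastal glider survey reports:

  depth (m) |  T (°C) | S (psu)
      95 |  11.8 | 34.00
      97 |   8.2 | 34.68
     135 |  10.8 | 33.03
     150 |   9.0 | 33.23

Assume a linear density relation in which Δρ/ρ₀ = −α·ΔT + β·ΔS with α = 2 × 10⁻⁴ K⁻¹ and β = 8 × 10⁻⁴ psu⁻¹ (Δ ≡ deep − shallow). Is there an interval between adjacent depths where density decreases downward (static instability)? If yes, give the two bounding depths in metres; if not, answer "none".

97–135 m

Evaluate Δρ/ρ₀ = −αΔT + βΔS across each adjacent pair:
  95–97 m: −αΔT+βΔS = −(2 × 10⁻⁴)(-3.6)+(8 × 10⁻⁴)(+0.68) = 1.3 × 10⁻³ → stable
  97–135 m: −αΔT+βΔS = −(2 × 10⁻⁴)(+2.6)+(8 × 10⁻⁴)(-1.65) = -1.8 × 10⁻³ → UNSTABLE
  135–150 m: −αΔT+βΔS = −(2 × 10⁻⁴)(-1.8)+(8 × 10⁻⁴)(+0.20) = 5.2 × 10⁻⁴ → stable
The 97–135 m interval has Δρ < 0: lighter water underlies denser water.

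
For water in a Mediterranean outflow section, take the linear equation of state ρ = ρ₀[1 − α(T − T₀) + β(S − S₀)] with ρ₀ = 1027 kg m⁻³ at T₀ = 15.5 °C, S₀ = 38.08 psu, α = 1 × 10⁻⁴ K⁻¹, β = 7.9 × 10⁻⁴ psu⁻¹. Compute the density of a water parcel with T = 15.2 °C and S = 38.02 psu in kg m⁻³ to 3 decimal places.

1026.982 kg m⁻³

T − T₀ = -0.3 K, S − S₀ = -0.06 psu.
Bracket = 1 − α·(-0.3) + β·(-0.06) = 1 + (-1.74 × 10⁻⁵) = 0.9999826.
ρ = 1027 × 0.9999826 = 1026.982 kg m⁻³.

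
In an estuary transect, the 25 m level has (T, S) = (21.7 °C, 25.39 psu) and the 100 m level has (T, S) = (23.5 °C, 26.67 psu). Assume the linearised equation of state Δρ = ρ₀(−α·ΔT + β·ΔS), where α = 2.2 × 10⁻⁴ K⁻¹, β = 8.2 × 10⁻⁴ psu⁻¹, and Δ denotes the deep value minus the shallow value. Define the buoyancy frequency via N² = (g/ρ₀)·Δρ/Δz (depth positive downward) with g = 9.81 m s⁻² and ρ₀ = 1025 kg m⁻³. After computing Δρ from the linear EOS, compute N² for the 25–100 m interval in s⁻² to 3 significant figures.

ΔT = +1.8 K, ΔS = +1.28 psu (deep − shallow).
Δρ/ρ₀ = −αΔT + βΔS = -3.96 × 10⁻⁴ + 1.0496 × 10⁻³ = 6.536 × 10⁻⁴, so Δρ ≈ 0.6699 kg m⁻³.
N² = (g/ρ₀)·Δρ/Δz = g·(Δρ/ρ₀)/Δz = 9.81 × 6.536 × 10⁻⁴ / 75 = 8.5491 × 10⁻⁵ s⁻² ≈ 8.55 × 10⁻⁵ s⁻².

8.55 × 10⁻⁵ s⁻²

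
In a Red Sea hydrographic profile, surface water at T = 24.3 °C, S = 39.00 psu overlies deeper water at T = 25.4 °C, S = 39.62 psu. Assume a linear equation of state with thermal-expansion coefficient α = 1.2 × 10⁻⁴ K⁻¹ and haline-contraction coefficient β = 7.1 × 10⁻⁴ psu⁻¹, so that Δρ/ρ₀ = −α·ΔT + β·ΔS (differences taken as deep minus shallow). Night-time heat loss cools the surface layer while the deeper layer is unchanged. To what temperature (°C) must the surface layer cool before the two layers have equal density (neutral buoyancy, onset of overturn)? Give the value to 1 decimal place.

Neutral buoyancy requires Δρ = 0, i.e. −α(T_deep − T_surf′) + β(S_deep − S_surf) = 0.
T_surf′ = T_deep − (β/α)·ΔS = 25.4 − (7.1 × 10⁻⁴/1.2 × 10⁻⁴)·(+0.62) = 21.732 °C.
Cooling required: 24.3 − (21.732) = 2.568 °C.

21.7 °C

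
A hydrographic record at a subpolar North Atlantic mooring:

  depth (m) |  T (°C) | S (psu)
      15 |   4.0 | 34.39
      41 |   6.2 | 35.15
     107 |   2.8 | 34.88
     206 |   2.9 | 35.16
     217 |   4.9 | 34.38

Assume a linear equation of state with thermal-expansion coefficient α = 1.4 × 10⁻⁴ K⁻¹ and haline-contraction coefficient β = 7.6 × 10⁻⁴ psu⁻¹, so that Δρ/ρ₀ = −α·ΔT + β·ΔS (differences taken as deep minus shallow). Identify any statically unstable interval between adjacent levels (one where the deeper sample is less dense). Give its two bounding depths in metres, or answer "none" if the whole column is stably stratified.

Evaluate Δρ/ρ₀ = −αΔT + βΔS across each adjacent pair:
  15–41 m: −αΔT+βΔS = −(1.4 × 10⁻⁴)(+2.2)+(7.6 × 10⁻⁴)(+0.76) = 2.7 × 10⁻⁴ → stable
  41–107 m: −αΔT+βΔS = −(1.4 × 10⁻⁴)(-3.4)+(7.6 × 10⁻⁴)(-0.27) = 2.7 × 10⁻⁴ → stable
  107–206 m: −αΔT+βΔS = −(1.4 × 10⁻⁴)(+0.1)+(7.6 × 10⁻⁴)(+0.28) = 2.0 × 10⁻⁴ → stable
  206–217 m: −αΔT+βΔS = −(1.4 × 10⁻⁴)(+2.0)+(7.6 × 10⁻⁴)(-0.78) = -8.7 × 10⁻⁴ → UNSTABLE
The 206–217 m interval has Δρ < 0: lighter water underlies denser water.

206–217 m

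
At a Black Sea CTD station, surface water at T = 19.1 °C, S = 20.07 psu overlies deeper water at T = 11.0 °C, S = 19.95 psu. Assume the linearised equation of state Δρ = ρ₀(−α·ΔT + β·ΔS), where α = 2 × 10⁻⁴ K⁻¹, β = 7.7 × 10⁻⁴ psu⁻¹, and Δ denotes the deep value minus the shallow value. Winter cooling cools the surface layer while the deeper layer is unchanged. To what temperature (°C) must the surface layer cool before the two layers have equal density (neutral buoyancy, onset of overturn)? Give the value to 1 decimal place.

11.5 °C

Neutral buoyancy requires Δρ = 0, i.e. −α(T_deep − T_surf′) + β(S_deep − S_surf) = 0.
T_surf′ = T_deep − (β/α)·ΔS = 11.0 − (7.7 × 10⁻⁴/2 × 10⁻⁴)·(-0.12) = 11.462 °C.
Cooling required: 19.1 − (11.462) = 7.638 °C.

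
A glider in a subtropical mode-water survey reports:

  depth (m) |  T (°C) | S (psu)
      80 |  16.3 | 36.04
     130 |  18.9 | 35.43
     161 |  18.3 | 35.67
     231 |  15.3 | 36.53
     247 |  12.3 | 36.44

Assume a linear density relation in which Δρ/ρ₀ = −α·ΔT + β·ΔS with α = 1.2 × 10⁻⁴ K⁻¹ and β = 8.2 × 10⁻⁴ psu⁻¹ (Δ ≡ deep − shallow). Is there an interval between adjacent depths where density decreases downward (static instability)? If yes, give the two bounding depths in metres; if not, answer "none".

80–130 m

Evaluate Δρ/ρ₀ = −αΔT + βΔS across each adjacent pair:
  80–130 m: −αΔT+βΔS = −(1.2 × 10⁻⁴)(+2.6)+(8.2 × 10⁻⁴)(-0.61) = -8.1 × 10⁻⁴ → UNSTABLE
  130–161 m: −αΔT+βΔS = −(1.2 × 10⁻⁴)(-0.6)+(8.2 × 10⁻⁴)(+0.24) = 2.7 × 10⁻⁴ → stable
  161–231 m: −αΔT+βΔS = −(1.2 × 10⁻⁴)(-3.0)+(8.2 × 10⁻⁴)(+0.86) = 1.1 × 10⁻³ → stable
  231–247 m: −αΔT+βΔS = −(1.2 × 10⁻⁴)(-3.0)+(8.2 × 10⁻⁴)(-0.09) = 2.9 × 10⁻⁴ → stable
The 80–130 m interval has Δρ < 0: lighter water underlies denser water.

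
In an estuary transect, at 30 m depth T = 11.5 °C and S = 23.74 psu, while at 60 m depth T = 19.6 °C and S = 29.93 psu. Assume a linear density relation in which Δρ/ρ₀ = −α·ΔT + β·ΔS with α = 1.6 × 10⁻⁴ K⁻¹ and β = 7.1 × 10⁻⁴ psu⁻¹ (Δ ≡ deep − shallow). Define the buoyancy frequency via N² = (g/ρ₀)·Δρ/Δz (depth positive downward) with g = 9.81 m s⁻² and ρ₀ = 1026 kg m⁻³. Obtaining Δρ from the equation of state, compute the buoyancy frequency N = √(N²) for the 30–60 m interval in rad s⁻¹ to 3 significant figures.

ΔT = +8.1 K, ΔS = +6.19 psu (deep − shallow).
Δρ/ρ₀ = −αΔT + βΔS = -1.296 × 10⁻³ + 4.3949 × 10⁻³ = 3.0989 × 10⁻³, so Δρ ≈ 3.179 kg m⁻³.
N² = (g/ρ₀)·Δρ/Δz = g·(Δρ/ρ₀)/Δz = 9.81 × 3.0989 × 10⁻³ / 30 = 1.0133 × 10⁻³ s⁻².
N = √(1.0133 × 10⁻³) = 0.031832 rad s⁻¹ ≈ 0.0318 rad s⁻¹.

0.0318 rad s⁻¹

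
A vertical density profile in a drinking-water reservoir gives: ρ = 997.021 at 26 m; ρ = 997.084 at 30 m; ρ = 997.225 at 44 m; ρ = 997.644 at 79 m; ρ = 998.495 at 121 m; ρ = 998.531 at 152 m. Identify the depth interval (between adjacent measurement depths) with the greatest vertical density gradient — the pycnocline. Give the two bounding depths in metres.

Compute the density gradient over each adjacent pair:
  26–30 m: Δρ/Δz = 0.063/4 = 0.016 kg m⁻⁴
  30–44 m: Δρ/Δz = 0.141/14 = 0.010 kg m⁻⁴
  44–79 m: Δρ/Δz = 0.419/35 = 0.012 kg m⁻⁴
  79–121 m: Δρ/Δz = 0.851/42 = 0.020 kg m⁻⁴
  121–152 m: Δρ/Δz = 0.036/31 = 1.2 × 10⁻³ kg m⁻⁴
The largest gradient is in the 79–121 m interval — the pycnocline.

79–121 m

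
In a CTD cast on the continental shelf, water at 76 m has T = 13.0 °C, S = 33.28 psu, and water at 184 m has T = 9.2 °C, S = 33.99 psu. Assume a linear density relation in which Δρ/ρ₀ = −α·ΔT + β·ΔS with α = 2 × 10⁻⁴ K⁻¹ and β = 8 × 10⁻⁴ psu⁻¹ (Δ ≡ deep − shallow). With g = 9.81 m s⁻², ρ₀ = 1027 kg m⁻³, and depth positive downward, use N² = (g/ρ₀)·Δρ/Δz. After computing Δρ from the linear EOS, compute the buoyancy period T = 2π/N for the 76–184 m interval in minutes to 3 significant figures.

9.53 min

ΔT = -3.8 K, ΔS = +0.71 psu (deep − shallow).
Δρ/ρ₀ = −αΔT + βΔS = 7.60 × 10⁻⁴ + 5.68 × 10⁻⁴ = 1.328 × 10⁻³, so Δρ ≈ 1.364 kg m⁻³.
N² = (g/ρ₀)·Δρ/Δz = g·(Δρ/ρ₀)/Δz = 9.81 × 1.328 × 10⁻³ / 108 = 1.2063 × 10⁻⁴ s⁻².
N = √(1.2063 × 10⁻⁴) = 0.010983 rad s⁻¹ → T = 2π/N = 572.08 s = 9.5347 min ≈ 9.53 min.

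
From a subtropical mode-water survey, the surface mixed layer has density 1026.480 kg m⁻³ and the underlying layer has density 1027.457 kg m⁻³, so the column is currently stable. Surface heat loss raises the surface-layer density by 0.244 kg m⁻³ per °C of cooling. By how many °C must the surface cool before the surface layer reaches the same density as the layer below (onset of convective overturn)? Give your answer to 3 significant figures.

Density deficit of the surface layer: 1027.457 − 1026.480 = 0.977 kg m⁻³.
Required change = 0.977 / 0.244 = 4.00 °C.

4.00 °C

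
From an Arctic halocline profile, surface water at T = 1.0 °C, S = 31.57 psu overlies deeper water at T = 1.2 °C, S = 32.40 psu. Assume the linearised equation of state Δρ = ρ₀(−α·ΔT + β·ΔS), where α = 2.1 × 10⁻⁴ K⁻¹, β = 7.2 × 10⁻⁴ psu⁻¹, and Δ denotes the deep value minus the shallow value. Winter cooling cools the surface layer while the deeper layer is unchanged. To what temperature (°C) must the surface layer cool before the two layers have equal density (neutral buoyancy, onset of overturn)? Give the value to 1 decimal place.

-1.6 °C

Neutral buoyancy requires Δρ = 0, i.e. −α(T_deep − T_surf′) + β(S_deep − S_surf) = 0.
T_surf′ = T_deep − (β/α)·ΔS = 1.2 − (7.2 × 10⁻⁴/2.1 × 10⁻⁴)·(+0.83) = -1.646 °C.
Cooling required: 1.0 − (-1.646) = 2.646 °C.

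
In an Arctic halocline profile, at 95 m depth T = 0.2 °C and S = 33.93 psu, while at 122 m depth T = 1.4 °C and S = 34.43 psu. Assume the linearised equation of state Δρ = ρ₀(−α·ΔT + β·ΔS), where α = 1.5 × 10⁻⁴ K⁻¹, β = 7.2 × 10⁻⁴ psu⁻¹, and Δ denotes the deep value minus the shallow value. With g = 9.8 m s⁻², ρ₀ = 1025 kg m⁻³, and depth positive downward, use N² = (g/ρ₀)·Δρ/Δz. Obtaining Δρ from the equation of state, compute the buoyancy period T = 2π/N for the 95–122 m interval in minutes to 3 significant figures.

13.0 min

ΔT = +1.2 K, ΔS = +0.50 psu (deep − shallow).
Δρ/ρ₀ = −αΔT + βΔS = -1.80 × 10⁻⁴ + 3.60 × 10⁻⁴ = 1.80 × 10⁻⁴, so Δρ ≈ 0.1845 kg m⁻³.
N² = (g/ρ₀)·Δρ/Δz = g·(Δρ/ρ₀)/Δz = 9.8 × 1.80 × 10⁻⁴ / 27 = 6.5333 × 10⁻⁵ s⁻².
N = √(6.5333 × 10⁻⁵) = 8.0829 × 10⁻³ rad s⁻¹ → T = 2π/N = 777.34 s = 12.956 min ≈ 13.0 min.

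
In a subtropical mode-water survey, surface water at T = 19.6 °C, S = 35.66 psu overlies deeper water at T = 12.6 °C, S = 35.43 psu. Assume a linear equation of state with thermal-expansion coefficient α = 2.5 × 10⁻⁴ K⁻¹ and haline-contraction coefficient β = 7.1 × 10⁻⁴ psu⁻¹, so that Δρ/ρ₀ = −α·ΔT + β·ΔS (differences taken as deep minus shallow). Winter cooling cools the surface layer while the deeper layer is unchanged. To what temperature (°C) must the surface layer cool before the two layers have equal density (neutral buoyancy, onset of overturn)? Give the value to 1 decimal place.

13.3 °C

Neutral buoyancy requires Δρ = 0, i.e. −α(T_deep − T_surf′) + β(S_deep − S_surf) = 0.
T_surf′ = T_deep − (β/α)·ΔS = 12.6 − (7.1 × 10⁻⁴/2.5 × 10⁻⁴)·(-0.23) = 13.253 °C.
Cooling required: 19.6 − (13.253) = 6.347 °C.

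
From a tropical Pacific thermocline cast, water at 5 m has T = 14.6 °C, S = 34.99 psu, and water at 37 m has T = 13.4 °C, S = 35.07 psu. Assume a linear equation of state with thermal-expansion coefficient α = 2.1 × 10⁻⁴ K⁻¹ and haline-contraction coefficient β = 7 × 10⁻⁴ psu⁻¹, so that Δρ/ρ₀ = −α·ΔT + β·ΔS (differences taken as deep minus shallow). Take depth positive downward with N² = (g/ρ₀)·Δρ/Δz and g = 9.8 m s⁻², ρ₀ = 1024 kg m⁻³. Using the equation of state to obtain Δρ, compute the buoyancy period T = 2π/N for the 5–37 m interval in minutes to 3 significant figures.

ΔT = -1.2 K, ΔS = +0.08 psu (deep − shallow).
Δρ/ρ₀ = −αΔT + βΔS = 2.52 × 10⁻⁴ + 5.60 × 10⁻⁵ = 3.08 × 10⁻⁴, so Δρ ≈ 0.3154 kg m⁻³.
N² = (g/ρ₀)·Δρ/Δz = g·(Δρ/ρ₀)/Δz = 9.8 × 3.08 × 10⁻⁴ / 32 = 9.4325 × 10⁻⁵ s⁻².
N = √(9.4325 × 10⁻⁵) = 9.7121 × 10⁻³ rad s⁻¹ → T = 2π/N = 646.94 s = 10.782 min ≈ 10.8 min.

10.8 min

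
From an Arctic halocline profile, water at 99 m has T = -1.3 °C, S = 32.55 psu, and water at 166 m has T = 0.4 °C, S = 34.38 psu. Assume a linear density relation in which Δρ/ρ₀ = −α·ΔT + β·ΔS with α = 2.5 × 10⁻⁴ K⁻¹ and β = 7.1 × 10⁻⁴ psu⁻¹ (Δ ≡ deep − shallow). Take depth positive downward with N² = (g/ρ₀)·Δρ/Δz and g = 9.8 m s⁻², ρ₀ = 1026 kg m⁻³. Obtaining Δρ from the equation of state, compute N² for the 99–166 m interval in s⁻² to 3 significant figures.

1.28 × 10⁻⁴ s⁻²

ΔT = +1.7 K, ΔS = +1.83 psu (deep − shallow).
Δρ/ρ₀ = −αΔT + βΔS = -4.25 × 10⁻⁴ + 1.2993 × 10⁻³ = 8.743 × 10⁻⁴, so Δρ ≈ 0.8970 kg m⁻³.
N² = (g/ρ₀)·Δρ/Δz = g·(Δρ/ρ₀)/Δz = 9.8 × 8.743 × 10⁻⁴ / 67 = 1.2788 × 10⁻⁴ s⁻² ≈ 1.28 × 10⁻⁴ s⁻².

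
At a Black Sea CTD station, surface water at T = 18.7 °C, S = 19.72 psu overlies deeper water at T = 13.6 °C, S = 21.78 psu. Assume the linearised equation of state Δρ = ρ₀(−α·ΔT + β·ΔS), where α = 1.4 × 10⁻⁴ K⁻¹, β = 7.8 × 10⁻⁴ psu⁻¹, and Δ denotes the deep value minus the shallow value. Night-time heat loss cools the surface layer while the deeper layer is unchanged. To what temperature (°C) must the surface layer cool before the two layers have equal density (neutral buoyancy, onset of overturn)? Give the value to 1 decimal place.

2.1 °C

Neutral buoyancy requires Δρ = 0, i.e. −α(T_deep − T_surf′) + β(S_deep − S_surf) = 0.
T_surf′ = T_deep − (β/α)·ΔS = 13.6 − (7.8 × 10⁻⁴/1.4 × 10⁻⁴)·(+2.06) = 2.123 °C.
Cooling required: 18.7 − (2.123) = 16.577 °C.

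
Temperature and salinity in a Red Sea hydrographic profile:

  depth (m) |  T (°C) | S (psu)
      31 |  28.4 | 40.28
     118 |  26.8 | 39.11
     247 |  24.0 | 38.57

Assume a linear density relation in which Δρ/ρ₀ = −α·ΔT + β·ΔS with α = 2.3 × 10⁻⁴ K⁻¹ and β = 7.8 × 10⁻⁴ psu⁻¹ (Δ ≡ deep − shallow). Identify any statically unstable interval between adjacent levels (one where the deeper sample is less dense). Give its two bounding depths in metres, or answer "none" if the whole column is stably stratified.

Evaluate Δρ/ρ₀ = −αΔT + βΔS across each adjacent pair:
  31–118 m: −αΔT+βΔS = −(2.3 × 10⁻⁴)(-1.6)+(7.8 × 10⁻⁴)(-1.17) = -5.4 × 10⁻⁴ → UNSTABLE
  118–247 m: −αΔT+βΔS = −(2.3 × 10⁻⁴)(-2.8)+(7.8 × 10⁻⁴)(-0.54) = 2.2 × 10⁻⁴ → stable
The 31–118 m interval has Δρ < 0: lighter water underlies denser water.

31–118 m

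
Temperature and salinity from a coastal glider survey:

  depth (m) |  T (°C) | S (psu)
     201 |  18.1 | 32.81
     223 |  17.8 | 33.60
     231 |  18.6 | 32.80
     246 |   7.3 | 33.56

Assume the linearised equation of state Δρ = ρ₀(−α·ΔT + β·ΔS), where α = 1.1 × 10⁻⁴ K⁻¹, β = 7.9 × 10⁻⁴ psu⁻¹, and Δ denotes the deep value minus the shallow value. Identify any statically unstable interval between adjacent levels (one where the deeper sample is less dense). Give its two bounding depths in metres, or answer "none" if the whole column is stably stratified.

Evaluate Δρ/ρ₀ = −αΔT + βΔS across each adjacent pair:
  201–223 m: −αΔT+βΔS = −(1.1 × 10⁻⁴)(-0.3)+(7.9 × 10⁻⁴)(+0.79) = 6.6 × 10⁻⁴ → stable
  223–231 m: −αΔT+βΔS = −(1.1 × 10⁻⁴)(+0.8)+(7.9 × 10⁻⁴)(-0.80) = -7.2 × 10⁻⁴ → UNSTABLE
  231–246 m: −αΔT+βΔS = −(1.1 × 10⁻⁴)(-11.3)+(7.9 × 10⁻⁴)(+0.76) = 1.8 × 10⁻³ → stable
The 223–231 m interval has Δρ < 0: lighter water underlies denser water.

223–231 m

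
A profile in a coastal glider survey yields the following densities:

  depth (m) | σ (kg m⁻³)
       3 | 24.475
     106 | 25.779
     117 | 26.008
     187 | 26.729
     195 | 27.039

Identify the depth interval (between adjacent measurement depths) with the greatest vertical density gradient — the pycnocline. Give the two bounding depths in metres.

187–195 m

Compute the density gradient over each adjacent pair:
  3–106 m: Δρ/Δz = 1.304/103 = 0.013 kg m⁻⁴
  106–117 m: Δρ/Δz = 0.229/11 = 0.021 kg m⁻⁴
  117–187 m: Δρ/Δz = 0.721/70 = 0.010 kg m⁻⁴
  187–195 m: Δρ/Δz = 0.310/8 = 0.039 kg m⁻⁴
The largest gradient is in the 187–195 m interval — the pycnocline.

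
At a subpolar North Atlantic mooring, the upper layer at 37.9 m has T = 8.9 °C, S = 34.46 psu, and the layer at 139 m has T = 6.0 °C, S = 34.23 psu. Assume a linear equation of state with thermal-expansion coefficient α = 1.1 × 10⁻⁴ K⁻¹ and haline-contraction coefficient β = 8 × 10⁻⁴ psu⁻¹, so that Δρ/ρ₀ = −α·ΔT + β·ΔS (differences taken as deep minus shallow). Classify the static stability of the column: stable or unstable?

ΔT = 6.0 − 8.9 = -2.9 K and ΔS = 34.23 − 34.46 = -0.23 psu (deep − shallow).
−αΔT = 3.19 × 10⁻⁴; βΔS = -1.84 × 10⁻⁴; sum Δρ/ρ₀ = 1.35 × 10⁻⁴.
Δρ/ρ₀ > 0, so Δρ > 0: deeper water is denser → statically stable.

stable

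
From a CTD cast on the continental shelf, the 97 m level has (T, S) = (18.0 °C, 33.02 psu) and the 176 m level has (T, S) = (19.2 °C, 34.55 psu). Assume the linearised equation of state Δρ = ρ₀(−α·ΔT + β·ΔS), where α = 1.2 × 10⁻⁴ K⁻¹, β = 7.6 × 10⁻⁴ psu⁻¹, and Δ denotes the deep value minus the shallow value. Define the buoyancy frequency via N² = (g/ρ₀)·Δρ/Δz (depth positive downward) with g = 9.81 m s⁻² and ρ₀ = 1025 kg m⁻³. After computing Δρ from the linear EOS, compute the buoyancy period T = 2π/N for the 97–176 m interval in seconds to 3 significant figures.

ΔT = +1.2 K, ΔS = +1.53 psu (deep − shallow).
Δρ/ρ₀ = −αΔT + βΔS = -1.44 × 10⁻⁴ + 1.1628 × 10⁻³ = 1.0188 × 10⁻³, so Δρ ≈ 1.044 kg m⁻³.
N² = (g/ρ₀)·Δρ/Δz = g·(Δρ/ρ₀)/Δz = 9.81 × 1.0188 × 10⁻³ / 79 = 1.2651 × 10⁻⁴ s⁻².
N = √(1.2651 × 10⁻⁴) = 0.011248 rad s⁻¹ → T = 2π/N = 558.60 s ≈ 559 s.

559 s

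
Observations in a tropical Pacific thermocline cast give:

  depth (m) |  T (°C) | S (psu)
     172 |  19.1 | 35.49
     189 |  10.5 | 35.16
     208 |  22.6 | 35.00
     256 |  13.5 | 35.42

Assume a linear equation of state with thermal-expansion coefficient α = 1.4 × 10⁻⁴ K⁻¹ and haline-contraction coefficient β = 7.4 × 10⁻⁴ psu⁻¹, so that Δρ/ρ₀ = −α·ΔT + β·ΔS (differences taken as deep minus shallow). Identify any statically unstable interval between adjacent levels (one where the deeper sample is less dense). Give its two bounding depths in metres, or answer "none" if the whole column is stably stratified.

189–208 m

Evaluate Δρ/ρ₀ = −αΔT + βΔS across each adjacent pair:
  172–189 m: −αΔT+βΔS = −(1.4 × 10⁻⁴)(-8.6)+(7.4 × 10⁻⁴)(-0.33) = 9.6 × 10⁻⁴ → stable
  189–208 m: −αΔT+βΔS = −(1.4 × 10⁻⁴)(+12.1)+(7.4 × 10⁻⁴)(-0.16) = -1.8 × 10⁻³ → UNSTABLE
  208–256 m: −αΔT+βΔS = −(1.4 × 10⁻⁴)(-9.1)+(7.4 × 10⁻⁴)(+0.42) = 1.6 × 10⁻³ → stable
The 189–208 m interval has Δρ < 0: lighter water underlies denser water.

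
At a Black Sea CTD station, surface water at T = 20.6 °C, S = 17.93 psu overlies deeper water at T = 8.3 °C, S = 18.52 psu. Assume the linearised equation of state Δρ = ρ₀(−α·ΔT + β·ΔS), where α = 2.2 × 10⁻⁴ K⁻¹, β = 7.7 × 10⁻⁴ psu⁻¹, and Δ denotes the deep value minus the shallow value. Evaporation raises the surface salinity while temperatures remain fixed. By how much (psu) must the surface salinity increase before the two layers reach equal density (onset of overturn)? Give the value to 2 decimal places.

4.10 psu

Neutral buoyancy requires −α(T_deep − T_surf) + β(S_deep − S_surf′) = 0.
S_surf′ = S_deep − (α/β)·ΔT = 18.52 − (2.2 × 10⁻⁴/7.7 × 10⁻⁴)·(-12.3) = 22.0343 psu.
Increase required: 22.0343 − 17.93 = 4.1043 psu.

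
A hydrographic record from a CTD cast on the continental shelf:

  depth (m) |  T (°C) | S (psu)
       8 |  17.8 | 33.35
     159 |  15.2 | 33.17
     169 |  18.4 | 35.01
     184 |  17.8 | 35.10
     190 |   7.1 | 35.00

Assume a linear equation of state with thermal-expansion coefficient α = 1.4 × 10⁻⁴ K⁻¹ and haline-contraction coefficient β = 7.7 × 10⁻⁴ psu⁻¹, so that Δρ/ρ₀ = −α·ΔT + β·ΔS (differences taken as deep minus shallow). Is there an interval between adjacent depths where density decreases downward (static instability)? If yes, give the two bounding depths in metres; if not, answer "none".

none

Evaluate Δρ/ρ₀ = −αΔT + βΔS across each adjacent pair:
  8–159 m: −αΔT+βΔS = −(1.4 × 10⁻⁴)(-2.6)+(7.7 × 10⁻⁴)(-0.18) = 2.3 × 10⁻⁴ → stable
  159–169 m: −αΔT+βΔS = −(1.4 × 10⁻⁴)(+3.2)+(7.7 × 10⁻⁴)(+1.84) = 9.7 × 10⁻⁴ → stable
  169–184 m: −αΔT+βΔS = −(1.4 × 10⁻⁴)(-0.6)+(7.7 × 10⁻⁴)(+0.09) = 1.5 × 10⁻⁴ → stable
  184–190 m: −αΔT+βΔS = −(1.4 × 10⁻⁴)(-10.7)+(7.7 × 10⁻⁴)(-0.10) = 1.4 × 10⁻³ → stable
Every interval has Δρ > 0: the column is stably stratified throughout.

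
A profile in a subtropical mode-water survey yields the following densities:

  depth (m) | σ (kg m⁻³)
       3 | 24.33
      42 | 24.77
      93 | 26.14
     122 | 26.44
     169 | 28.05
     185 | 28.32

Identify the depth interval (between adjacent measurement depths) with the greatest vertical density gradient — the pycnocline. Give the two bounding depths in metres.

122–169 m

Compute the density gradient over each adjacent pair:
  3–42 m: Δρ/Δz = 0.44/39 = 0.011 kg m⁻⁴
  42–93 m: Δρ/Δz = 1.37/51 = 0.027 kg m⁻⁴
  93–122 m: Δρ/Δz = 0.30/29 = 0.010 kg m⁻⁴
  122–169 m: Δρ/Δz = 1.61/47 = 0.034 kg m⁻⁴
  169–185 m: Δρ/Δz = 0.27/16 = 0.017 kg m⁻⁴
The largest gradient is in the 122–169 m interval — the pycnocline.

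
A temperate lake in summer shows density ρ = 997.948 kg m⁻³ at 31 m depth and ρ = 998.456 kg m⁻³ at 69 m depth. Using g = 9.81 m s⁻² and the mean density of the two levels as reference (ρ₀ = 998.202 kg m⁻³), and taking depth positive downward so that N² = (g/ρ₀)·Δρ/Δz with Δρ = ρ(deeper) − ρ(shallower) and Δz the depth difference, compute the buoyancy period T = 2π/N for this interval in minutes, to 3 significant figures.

Δρ = 998.456 − 997.948 = 0.508 kg m⁻³ over Δz = 69 − 31 = 38 m.
N² = (9.81/998.202) × (0.508/38) = 1.3138 × 10⁻⁴ s⁻².
N = √(1.3138 × 10⁻⁴) = 0.011462 rad s⁻¹, so T = 2π/N = 548.18 s = 9.1363 min ≈ 9.14 min.
N² > 0, so the interval is statically stable.

9.14 min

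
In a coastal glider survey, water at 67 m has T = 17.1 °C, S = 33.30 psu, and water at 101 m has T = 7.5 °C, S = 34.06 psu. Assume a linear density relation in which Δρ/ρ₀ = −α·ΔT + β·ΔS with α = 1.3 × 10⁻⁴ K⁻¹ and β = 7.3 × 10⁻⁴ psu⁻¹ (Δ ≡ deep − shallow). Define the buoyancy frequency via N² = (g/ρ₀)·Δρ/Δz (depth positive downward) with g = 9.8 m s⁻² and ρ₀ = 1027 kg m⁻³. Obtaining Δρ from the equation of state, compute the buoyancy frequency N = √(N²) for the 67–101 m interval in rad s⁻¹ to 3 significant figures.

0.0228 rad s⁻¹

ΔT = -9.6 K, ΔS = +0.76 psu (deep − shallow).
Δρ/ρ₀ = −αΔT + βΔS = 1.248 × 10⁻³ + 5.548 × 10⁻⁴ = 1.8028 × 10⁻³, so Δρ ≈ 1.851 kg m⁻³.
N² = (g/ρ₀)·Δρ/Δz = g·(Δρ/ρ₀)/Δz = 9.8 × 1.8028 × 10⁻³ / 34 = 5.1963 × 10⁻⁴ s⁻².
N = √(5.1963 × 10⁻⁴) = 0.022795 rad s⁻¹ ≈ 0.0228 rad s⁻¹.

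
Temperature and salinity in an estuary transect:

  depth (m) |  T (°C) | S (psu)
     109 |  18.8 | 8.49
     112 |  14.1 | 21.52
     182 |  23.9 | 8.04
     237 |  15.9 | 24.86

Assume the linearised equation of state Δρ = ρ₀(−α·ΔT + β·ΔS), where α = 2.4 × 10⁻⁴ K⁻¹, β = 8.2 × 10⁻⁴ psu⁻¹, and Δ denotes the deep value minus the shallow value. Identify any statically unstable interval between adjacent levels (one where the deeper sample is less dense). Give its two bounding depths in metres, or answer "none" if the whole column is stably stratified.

Evaluate Δρ/ρ₀ = −αΔT + βΔS across each adjacent pair:
  109–112 m: −αΔT+βΔS = −(2.4 × 10⁻⁴)(-4.7)+(8.2 × 10⁻⁴)(+13.03) = 0.012 → stable
  112–182 m: −αΔT+βΔS = −(2.4 × 10⁻⁴)(+9.8)+(8.2 × 10⁻⁴)(-13.48) = -0.013 → UNSTABLE
  182–237 m: −αΔT+βΔS = −(2.4 × 10⁻⁴)(-8.0)+(8.2 × 10⁻⁴)(+16.82) = 0.016 → stable
The 112–182 m interval has Δρ < 0: lighter water underlies denser water.

112–182 m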